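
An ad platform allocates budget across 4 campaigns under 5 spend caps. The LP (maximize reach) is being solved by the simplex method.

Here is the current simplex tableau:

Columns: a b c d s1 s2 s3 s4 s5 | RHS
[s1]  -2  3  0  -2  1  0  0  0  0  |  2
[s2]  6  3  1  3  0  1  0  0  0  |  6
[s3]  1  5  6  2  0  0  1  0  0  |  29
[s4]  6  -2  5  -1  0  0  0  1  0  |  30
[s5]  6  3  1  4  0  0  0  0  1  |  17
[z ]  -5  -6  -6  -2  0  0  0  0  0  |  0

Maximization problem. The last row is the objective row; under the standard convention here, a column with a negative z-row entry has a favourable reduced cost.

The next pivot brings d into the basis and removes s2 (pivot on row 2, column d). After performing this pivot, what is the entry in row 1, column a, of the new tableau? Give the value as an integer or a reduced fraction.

Pivot element is row 2, column d: 3.
Normalize row 2: new (row 2, a) = 6/3 = 2.
row 1 ← row 1 − (-2)·(new row 2): -2 − (-2)·2 = 2.

2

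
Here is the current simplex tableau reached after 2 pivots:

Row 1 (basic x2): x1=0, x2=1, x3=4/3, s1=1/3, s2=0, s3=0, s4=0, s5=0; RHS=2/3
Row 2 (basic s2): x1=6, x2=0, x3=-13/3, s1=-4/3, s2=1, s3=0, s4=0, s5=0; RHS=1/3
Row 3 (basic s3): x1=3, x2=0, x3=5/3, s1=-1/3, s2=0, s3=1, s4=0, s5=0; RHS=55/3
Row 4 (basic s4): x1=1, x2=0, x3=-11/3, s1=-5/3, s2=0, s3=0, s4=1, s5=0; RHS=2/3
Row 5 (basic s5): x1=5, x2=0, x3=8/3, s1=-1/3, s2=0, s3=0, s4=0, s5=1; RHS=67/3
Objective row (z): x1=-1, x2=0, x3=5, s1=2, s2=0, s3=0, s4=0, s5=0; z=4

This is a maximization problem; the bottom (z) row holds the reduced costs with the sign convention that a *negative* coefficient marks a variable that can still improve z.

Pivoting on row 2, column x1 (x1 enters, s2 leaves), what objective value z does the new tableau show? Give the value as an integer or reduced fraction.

73/18

Minimum ratio for x1: (1/3)/6 = 1/18.
z changes by −(z-row coeff of x1)·ratio = −(-1)·(1/18) = 1/18.
New z = 4 + (1/18) = 73/18.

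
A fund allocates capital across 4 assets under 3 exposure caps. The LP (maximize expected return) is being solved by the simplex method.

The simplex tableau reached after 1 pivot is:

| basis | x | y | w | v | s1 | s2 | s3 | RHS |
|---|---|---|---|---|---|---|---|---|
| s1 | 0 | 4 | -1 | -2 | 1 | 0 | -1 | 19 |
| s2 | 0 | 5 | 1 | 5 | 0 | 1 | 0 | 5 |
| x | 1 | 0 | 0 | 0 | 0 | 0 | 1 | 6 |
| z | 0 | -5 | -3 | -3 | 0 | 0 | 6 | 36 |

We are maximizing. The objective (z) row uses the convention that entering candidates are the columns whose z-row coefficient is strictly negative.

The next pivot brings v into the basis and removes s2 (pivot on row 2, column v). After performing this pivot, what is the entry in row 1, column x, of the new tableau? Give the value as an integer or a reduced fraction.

0

Pivot element is row 2, column v: 5.
Normalize row 2: new (row 2, x) = 0/5 = 0.
row 1 ← row 1 − (-2)·(new row 2): 0 − (-2)·0 = 0.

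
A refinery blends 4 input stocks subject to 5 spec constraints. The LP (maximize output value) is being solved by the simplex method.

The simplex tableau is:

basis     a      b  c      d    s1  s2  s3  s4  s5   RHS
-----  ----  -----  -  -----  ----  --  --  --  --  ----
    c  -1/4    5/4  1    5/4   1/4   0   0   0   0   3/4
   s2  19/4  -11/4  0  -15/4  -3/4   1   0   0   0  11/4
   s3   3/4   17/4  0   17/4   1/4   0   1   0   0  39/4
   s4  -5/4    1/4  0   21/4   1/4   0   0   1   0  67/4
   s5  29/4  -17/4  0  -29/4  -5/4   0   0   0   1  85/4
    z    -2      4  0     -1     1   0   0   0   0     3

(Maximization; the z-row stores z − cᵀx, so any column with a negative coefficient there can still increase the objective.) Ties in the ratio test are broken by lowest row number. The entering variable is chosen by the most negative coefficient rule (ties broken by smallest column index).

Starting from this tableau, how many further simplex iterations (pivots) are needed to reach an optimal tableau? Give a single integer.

pivot: a in, s2 out → z = 79/19
pivot: d in, c out → z = 127/20
No improving column remains; optimal.

2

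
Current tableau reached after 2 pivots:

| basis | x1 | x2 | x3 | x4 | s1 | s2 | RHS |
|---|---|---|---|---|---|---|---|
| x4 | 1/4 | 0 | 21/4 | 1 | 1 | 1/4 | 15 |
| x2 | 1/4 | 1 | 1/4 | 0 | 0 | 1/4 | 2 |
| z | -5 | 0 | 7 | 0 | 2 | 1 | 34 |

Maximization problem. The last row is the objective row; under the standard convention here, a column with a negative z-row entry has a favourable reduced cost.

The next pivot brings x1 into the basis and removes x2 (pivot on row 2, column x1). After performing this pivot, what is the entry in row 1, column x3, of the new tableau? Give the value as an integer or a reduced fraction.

Pivot element is row 2, column x1: 1/4.
Normalize row 2: new (row 2, x3) = (1/4)/(1/4) = 1.
row 1 ← row 1 − (1/4)·(new row 2): 21/4 − (1/4)·1 = 5.

5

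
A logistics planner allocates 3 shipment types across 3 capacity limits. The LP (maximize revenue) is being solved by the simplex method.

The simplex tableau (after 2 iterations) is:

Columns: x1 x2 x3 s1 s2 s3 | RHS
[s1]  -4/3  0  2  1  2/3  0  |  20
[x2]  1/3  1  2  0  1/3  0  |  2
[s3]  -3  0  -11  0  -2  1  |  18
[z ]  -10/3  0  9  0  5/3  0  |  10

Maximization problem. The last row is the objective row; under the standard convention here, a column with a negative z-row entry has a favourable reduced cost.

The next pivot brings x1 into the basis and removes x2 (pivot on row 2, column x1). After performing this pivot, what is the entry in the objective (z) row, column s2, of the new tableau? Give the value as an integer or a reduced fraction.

Pivot element is row 2, column x1: 1/3.
Normalize row 2: new (row 2, s2) = (1/3)/(1/3) = 1.
z-row ← z-row − (-10/3)·(new row 2): 5/3 − (-10/3)·1 = 5.

5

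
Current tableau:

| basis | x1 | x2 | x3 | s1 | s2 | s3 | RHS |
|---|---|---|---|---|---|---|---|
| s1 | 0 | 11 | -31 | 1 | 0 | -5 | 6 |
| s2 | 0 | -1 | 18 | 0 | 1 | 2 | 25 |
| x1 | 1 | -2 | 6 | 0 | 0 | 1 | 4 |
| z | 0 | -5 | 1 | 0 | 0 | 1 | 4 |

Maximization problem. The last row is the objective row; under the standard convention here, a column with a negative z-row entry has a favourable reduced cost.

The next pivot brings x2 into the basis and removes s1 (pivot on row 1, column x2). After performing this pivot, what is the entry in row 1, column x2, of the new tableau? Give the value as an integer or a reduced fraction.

1

Pivot element is row 1, column x2: 11.
Normalize row 1: new (row 1, x2) = 11/11 = 1.
Row 1 is the pivot row, so the entry is 1.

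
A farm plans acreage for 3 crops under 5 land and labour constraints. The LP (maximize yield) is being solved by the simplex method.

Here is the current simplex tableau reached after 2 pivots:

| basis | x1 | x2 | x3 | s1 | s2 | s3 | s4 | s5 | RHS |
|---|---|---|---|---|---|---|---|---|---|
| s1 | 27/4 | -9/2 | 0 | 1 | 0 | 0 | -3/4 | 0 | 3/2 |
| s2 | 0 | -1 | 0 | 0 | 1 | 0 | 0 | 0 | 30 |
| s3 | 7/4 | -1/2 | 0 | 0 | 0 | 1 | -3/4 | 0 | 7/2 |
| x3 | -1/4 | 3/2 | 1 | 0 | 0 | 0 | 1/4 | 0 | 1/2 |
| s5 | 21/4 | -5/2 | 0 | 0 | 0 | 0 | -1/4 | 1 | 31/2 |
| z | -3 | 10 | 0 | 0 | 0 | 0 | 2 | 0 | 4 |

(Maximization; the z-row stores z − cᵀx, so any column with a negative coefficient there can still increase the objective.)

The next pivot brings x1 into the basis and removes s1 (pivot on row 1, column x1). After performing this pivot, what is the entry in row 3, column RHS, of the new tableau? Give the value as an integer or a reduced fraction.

28/9

Pivot element is row 1, column x1: 27/4.
Normalize row 1: new (row 1, RHS) = (3/2)/(27/4) = 2/9.
row 3 ← row 3 − (7/4)·(new row 1): 7/2 − (7/4)·(2/9) = 28/9.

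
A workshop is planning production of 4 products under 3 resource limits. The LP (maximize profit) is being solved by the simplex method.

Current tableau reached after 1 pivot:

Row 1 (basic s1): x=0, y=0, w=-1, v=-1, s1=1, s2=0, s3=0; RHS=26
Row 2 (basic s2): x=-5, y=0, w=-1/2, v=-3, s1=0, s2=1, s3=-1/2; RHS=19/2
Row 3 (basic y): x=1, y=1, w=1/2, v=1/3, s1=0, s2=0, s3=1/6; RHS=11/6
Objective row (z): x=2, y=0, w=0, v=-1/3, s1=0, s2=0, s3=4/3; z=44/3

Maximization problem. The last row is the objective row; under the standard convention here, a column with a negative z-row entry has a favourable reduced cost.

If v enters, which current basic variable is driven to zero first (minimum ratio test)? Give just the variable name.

Ratios: row 1 (s1): entry -1 ≤ 0, skip; row 2 (s2): entry -3 ≤ 0, skip; row 3 (y): (11/6)/(1/3) = 11/2.
Minimum ratio 11/2 is in the y row, so y leaves.

y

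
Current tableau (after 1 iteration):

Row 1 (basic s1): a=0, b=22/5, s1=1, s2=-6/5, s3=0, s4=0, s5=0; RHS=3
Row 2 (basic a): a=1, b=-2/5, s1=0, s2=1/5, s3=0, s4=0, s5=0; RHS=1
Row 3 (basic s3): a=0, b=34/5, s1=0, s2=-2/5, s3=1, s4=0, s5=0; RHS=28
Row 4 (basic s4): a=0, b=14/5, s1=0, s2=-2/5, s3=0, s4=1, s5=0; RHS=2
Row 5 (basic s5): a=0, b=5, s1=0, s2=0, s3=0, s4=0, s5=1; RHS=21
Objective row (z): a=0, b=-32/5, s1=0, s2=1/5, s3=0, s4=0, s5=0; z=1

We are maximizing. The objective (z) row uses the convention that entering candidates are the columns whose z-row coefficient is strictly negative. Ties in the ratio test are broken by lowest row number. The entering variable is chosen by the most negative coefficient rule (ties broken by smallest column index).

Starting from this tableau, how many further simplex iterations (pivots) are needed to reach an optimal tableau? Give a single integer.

3

pivot: b in, s1 out → z = 59/11
pivot: s2 in, s4 out → z = 23/4
pivot: s1 in, a out → z = 12
No improving column remains; optimal.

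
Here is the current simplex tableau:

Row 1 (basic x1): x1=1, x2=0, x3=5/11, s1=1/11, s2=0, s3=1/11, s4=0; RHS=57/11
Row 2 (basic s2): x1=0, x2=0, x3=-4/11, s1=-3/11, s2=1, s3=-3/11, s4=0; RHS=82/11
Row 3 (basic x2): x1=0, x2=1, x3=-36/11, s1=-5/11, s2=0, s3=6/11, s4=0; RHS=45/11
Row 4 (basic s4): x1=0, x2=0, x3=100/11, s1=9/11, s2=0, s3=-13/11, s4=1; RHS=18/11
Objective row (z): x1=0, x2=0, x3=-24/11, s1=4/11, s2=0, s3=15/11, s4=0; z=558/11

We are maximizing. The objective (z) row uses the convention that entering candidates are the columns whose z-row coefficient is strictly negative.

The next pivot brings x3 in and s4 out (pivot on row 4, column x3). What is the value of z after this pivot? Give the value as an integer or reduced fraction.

Minimum ratio for x3: (18/11)/(100/11) = 9/50.
z changes by −(z-row coeff of x3)·ratio = −(-24/11)·(9/50) = 108/275.
New z = 558/11 + (108/275) = 1278/25.

1278/25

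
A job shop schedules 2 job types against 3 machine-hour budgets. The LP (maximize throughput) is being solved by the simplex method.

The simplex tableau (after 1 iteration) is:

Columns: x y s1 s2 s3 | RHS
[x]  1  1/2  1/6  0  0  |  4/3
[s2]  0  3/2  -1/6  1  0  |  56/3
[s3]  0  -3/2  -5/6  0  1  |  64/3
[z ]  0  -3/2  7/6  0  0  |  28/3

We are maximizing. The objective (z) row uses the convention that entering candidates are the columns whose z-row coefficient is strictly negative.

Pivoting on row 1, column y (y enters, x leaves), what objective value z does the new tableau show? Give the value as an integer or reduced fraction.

Minimum ratio for y: (4/3)/(1/2) = 8/3.
z changes by −(z-row coeff of y)·ratio = −(-3/2)·(8/3) = 4.
New z = 28/3 + 4 = 40/3.

40/3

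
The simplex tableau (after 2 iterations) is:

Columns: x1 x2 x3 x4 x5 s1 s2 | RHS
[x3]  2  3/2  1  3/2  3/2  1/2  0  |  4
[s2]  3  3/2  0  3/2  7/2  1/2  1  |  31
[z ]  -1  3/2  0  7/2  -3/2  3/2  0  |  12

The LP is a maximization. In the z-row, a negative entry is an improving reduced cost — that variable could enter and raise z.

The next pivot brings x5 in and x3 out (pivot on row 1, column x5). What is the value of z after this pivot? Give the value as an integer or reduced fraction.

Minimum ratio for x5: 4/(3/2) = 8/3.
z changes by −(z-row coeff of x5)·ratio = −(-3/2)·(8/3) = 4.
New z = 12 + 4 = 16.

16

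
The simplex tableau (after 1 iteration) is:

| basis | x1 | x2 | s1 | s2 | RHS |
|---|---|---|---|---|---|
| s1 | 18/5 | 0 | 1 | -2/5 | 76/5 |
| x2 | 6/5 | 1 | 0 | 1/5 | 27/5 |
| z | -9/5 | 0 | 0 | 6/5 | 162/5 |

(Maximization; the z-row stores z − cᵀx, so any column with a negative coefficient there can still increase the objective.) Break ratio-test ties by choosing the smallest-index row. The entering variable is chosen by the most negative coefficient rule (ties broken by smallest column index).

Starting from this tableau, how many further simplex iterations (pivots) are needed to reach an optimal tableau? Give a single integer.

1

pivot: x1 in, s1 out → z = 40
No improving column remains; optimal.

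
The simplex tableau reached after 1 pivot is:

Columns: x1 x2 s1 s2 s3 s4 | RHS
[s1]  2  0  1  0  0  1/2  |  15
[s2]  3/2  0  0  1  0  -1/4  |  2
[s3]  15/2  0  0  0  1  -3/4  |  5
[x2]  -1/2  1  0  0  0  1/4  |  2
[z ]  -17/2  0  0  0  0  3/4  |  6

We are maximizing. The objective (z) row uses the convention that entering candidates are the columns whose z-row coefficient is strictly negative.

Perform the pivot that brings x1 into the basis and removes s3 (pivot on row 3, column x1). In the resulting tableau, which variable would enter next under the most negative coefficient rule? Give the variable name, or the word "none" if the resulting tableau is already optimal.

Pivot element 15/2. New z-row = old z-row − (-17/2)·(row 3/(15/2)).
Updated z-row coefficients: x1: 0, x2: 0, s1: 0, s2: 0, s3: 17/15, s4: -1/10.
The most negative is -1/10 in column s4, so s4 would enter next.

s4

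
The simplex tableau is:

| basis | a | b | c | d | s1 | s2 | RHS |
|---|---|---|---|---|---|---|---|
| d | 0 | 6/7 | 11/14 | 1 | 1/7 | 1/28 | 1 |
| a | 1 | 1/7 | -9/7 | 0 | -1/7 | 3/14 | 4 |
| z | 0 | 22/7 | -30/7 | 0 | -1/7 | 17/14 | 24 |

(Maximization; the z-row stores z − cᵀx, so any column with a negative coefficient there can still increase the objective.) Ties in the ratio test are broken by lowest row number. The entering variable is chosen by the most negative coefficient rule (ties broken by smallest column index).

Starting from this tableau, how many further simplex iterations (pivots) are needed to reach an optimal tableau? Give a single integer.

pivot: c in, d out → z = 324/11
No improving column remains; optimal.

1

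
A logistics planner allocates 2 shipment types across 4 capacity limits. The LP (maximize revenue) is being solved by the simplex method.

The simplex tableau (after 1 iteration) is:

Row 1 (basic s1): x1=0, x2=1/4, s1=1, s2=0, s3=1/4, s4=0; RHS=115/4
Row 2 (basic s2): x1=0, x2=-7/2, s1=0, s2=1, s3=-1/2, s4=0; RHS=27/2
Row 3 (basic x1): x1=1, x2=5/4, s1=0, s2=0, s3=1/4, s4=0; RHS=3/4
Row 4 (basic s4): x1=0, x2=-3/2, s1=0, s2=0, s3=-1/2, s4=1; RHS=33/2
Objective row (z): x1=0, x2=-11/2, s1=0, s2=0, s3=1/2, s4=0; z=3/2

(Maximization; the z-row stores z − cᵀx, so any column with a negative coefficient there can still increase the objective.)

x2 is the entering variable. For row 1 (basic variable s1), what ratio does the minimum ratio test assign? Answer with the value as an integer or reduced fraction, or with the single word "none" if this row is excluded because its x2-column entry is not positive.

115

Ratio = RHS / (x2 entry) = (115/4) / (1/4) = 115.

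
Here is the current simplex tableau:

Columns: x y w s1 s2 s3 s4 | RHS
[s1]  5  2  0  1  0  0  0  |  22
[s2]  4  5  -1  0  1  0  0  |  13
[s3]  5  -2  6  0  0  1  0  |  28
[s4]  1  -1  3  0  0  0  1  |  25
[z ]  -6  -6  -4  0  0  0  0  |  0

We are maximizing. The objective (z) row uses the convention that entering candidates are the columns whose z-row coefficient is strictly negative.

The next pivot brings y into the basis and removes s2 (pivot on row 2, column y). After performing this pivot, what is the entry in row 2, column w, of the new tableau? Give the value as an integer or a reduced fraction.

-1/5

Pivot element is row 2, column y: 5.
Normalize row 2: new (row 2, w) = (-1)/5 = -1/5.
Row 2 is the pivot row, so the entry is -1/5.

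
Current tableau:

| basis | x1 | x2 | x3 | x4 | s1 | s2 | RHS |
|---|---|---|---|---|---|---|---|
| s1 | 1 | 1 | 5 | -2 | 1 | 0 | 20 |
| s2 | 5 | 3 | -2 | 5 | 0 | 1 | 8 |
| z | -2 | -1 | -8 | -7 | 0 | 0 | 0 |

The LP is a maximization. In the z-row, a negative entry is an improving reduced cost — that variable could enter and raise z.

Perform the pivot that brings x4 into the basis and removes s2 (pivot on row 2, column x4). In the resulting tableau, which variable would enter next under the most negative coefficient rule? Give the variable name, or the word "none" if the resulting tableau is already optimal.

x3

Pivot element 5. New z-row = old z-row − (-7)·(row 2/5).
Updated z-row coefficients: x1: 5, x2: 16/5, x3: -54/5, x4: 0, s1: 0, s2: 7/5.
The most negative is -54/5 in column x3, so x3 would enter next.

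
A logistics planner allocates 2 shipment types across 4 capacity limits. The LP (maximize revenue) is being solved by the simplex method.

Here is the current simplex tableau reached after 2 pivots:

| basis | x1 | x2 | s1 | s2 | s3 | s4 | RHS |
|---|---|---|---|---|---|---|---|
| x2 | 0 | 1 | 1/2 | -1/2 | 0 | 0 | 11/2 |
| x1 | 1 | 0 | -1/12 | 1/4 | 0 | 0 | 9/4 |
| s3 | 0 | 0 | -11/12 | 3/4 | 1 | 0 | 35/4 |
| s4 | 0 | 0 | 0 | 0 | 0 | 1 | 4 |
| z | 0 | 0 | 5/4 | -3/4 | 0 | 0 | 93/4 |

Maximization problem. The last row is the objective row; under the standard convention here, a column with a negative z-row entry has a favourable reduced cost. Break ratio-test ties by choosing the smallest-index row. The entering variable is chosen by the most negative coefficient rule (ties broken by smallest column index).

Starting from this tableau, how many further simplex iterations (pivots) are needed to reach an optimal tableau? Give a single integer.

pivot: s2 in, x1 out → z = 30
No improving column remains; optimal.

1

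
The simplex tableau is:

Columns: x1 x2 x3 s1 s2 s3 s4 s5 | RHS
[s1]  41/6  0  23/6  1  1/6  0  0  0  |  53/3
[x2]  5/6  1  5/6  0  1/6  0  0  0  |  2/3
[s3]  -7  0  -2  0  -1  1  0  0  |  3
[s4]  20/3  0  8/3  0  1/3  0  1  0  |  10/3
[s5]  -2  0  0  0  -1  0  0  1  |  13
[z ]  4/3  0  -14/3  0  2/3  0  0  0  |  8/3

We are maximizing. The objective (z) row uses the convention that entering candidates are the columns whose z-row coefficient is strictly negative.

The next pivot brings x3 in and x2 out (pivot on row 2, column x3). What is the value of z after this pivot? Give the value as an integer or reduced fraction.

32/5

Minimum ratio for x3: (2/3)/(5/6) = 4/5.
z changes by −(z-row coeff of x3)·ratio = −(-14/3)·(4/5) = 56/15.
New z = 8/3 + (56/15) = 32/5.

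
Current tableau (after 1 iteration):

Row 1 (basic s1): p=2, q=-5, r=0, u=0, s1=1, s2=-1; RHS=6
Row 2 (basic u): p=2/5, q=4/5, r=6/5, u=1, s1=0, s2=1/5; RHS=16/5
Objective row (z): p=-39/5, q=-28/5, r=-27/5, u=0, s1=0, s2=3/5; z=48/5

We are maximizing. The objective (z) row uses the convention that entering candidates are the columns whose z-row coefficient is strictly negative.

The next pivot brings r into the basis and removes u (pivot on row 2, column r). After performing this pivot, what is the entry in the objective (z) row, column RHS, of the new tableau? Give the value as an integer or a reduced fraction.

Pivot element is row 2, column r: 6/5.
Normalize row 2: new (row 2, RHS) = (16/5)/(6/5) = 8/3.
z-row ← z-row − (-27/5)·(new row 2): 48/5 − (-27/5)·(8/3) = 24.

24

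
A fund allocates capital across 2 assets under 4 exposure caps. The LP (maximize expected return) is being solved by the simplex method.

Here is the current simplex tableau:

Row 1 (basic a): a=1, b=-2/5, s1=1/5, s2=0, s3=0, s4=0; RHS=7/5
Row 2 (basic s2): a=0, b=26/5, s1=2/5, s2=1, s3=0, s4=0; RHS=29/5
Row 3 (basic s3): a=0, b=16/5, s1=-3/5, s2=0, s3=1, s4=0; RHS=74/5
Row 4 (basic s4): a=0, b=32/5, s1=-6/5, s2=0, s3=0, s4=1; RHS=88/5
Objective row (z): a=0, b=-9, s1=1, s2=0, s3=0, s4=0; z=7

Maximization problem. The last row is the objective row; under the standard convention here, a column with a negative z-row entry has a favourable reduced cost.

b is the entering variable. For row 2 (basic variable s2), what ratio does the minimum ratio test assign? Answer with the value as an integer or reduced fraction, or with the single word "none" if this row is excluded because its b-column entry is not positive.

Ratio = RHS / (b entry) = (29/5) / (26/5) = 29/26.

29/26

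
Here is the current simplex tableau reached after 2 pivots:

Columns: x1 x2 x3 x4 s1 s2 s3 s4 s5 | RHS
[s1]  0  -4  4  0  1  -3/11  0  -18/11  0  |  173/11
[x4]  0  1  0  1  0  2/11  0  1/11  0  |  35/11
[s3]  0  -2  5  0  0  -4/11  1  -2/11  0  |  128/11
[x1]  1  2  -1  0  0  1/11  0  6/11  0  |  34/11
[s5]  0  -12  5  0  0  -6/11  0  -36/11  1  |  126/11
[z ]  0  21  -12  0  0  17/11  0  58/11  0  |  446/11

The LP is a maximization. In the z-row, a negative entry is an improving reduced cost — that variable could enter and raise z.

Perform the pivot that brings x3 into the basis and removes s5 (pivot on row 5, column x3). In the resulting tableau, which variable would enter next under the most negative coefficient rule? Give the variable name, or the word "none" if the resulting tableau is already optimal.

x2

Pivot element 5. New z-row = old z-row − (-12)·(row 5/5).
Updated z-row coefficients: x1: 0, x2: -39/5, x3: 0, x4: 0, s1: 0, s2: 13/55, s3: 0, s4: -142/55, s5: 12/5.
The most negative is -39/5 in column x2, so x2 would enter next.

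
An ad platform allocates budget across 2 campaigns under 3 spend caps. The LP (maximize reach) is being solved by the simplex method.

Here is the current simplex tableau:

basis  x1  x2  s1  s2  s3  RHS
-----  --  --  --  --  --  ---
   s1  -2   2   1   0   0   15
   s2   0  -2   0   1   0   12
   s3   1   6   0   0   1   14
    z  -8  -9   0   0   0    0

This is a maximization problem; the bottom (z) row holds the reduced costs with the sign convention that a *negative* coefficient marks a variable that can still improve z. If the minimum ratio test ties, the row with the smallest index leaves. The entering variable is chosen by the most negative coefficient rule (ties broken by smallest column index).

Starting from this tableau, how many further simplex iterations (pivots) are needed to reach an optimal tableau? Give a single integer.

pivot: x2 in, s3 out → z = 21
pivot: x1 in, x2 out → z = 112
No improving column remains; optimal.

2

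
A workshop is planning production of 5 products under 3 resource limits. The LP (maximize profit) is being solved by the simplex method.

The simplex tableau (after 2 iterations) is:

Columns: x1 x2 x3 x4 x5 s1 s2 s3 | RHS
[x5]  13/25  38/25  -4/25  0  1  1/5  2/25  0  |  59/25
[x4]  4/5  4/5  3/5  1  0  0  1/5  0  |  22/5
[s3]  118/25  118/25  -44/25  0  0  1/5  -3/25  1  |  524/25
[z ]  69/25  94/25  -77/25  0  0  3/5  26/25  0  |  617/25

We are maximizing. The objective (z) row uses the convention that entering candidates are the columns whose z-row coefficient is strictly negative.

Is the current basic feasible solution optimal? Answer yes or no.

Column x3 has objective-row coefficient -77/25, which is negative; an improving pivot exists, so not yet optimal.

no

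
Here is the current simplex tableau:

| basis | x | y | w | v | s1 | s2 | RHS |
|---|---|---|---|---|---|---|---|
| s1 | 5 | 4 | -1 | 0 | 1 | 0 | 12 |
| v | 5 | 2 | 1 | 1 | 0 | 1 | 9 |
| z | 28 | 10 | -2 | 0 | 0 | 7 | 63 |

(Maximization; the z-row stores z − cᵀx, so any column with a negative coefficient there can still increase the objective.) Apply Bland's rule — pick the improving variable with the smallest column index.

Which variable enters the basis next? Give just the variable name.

w

Objective-row coefficients: x: 28, y: 10, w: -2, v: 0, s1: 0, s2: 7.
Improving columns: w. Bland's rule picks the smallest column index → w.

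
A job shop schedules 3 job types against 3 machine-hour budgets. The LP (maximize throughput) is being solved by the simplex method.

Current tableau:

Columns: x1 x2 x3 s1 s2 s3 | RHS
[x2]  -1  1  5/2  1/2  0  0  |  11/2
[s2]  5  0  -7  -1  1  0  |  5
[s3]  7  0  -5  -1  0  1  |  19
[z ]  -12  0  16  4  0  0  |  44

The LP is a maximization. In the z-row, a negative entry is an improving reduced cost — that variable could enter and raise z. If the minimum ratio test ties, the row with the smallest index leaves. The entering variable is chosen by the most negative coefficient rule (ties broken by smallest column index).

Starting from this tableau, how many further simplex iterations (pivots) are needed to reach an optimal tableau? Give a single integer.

2

pivot: x1 in, s2 out → z = 56
pivot: x3 in, s3 out → z = 58
No improving column remains; optimal.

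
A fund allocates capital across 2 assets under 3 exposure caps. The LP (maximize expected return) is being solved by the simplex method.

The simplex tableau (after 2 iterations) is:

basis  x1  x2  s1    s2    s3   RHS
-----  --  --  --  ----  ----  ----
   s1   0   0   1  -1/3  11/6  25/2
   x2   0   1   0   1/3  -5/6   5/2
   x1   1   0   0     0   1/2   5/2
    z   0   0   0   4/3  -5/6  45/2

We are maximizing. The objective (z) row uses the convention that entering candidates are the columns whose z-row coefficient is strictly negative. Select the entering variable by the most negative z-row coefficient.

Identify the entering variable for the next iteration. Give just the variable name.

s3

Objective-row coefficients: x1: 0, x2: 0, s1: 0, s2: 4/3, s3: -5/6.
The most negative is -5/6 in column s3, so s3 enters.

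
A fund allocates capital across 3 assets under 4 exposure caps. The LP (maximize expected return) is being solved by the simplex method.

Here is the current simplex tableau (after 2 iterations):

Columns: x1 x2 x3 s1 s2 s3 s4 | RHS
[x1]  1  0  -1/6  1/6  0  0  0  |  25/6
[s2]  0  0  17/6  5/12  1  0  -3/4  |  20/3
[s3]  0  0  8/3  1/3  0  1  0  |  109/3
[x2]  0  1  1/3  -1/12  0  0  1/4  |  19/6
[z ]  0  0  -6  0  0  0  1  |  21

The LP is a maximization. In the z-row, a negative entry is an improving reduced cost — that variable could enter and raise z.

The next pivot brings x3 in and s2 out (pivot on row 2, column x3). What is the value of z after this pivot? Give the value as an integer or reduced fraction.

Minimum ratio for x3: (20/3)/(17/6) = 40/17.
z changes by −(z-row coeff of x3)·ratio = −(-6)·(40/17) = 240/17.
New z = 21 + (240/17) = 597/17.

597/17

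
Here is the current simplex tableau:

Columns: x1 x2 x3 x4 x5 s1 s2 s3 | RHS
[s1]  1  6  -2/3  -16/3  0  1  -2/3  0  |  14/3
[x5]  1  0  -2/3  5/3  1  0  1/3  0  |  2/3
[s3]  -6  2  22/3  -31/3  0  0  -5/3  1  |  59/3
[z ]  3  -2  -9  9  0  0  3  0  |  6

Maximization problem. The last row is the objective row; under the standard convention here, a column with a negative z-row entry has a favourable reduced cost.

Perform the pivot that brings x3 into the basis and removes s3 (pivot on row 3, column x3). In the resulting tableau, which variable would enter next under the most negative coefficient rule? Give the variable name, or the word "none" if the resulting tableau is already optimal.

x1

Pivot element 22/3. New z-row = old z-row − (-9)·(row 3/(22/3)).
Updated z-row coefficients: x1: -48/11, x2: 5/11, x3: 0, x4: -81/22, x5: 0, s1: 0, s2: 21/22, s3: 27/22.
The most negative is -48/11 in column x1, so x1 would enter next.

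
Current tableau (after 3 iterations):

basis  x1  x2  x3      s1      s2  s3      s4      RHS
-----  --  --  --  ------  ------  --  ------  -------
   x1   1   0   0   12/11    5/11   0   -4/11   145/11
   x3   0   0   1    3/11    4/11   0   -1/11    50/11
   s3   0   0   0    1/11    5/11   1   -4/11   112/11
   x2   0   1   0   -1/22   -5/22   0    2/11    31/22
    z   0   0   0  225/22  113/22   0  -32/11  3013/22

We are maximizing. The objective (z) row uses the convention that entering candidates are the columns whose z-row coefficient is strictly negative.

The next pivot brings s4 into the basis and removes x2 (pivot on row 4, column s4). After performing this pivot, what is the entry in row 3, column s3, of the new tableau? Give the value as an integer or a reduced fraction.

Pivot element is row 4, column s4: 2/11.
Normalize row 4: new (row 4, s3) = 0/(2/11) = 0.
row 3 ← row 3 − (-4/11)·(new row 4): 1 − (-4/11)·0 = 1.

1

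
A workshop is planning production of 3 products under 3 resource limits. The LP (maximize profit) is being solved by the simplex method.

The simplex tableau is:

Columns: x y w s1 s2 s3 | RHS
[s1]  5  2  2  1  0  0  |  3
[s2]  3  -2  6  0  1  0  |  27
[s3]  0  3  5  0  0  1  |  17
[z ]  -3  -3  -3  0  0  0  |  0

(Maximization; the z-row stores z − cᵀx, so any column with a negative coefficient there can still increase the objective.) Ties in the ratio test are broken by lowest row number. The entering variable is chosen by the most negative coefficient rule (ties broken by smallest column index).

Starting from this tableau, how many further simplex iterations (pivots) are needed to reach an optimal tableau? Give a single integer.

2

pivot: x in, s1 out → z = 9/5
pivot: y in, x out → z = 9/2
No improving column remains; optimal.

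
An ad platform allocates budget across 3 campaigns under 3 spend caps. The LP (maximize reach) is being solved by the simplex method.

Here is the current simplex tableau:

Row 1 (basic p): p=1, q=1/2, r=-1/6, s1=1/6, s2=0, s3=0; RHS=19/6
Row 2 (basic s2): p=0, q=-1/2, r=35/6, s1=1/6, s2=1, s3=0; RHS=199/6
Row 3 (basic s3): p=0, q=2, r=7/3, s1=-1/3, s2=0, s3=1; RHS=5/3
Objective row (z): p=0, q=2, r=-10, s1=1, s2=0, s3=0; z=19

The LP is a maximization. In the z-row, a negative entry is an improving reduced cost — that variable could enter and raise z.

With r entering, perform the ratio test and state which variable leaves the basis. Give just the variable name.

Ratios: row 1 (p): entry -1/6 ≤ 0, skip; row 2 (s2): (199/6)/(35/6) = 199/35; row 3 (s3): (5/3)/(7/3) = 5/7.
Minimum ratio 5/7 is in the s3 row, so s3 leaves.

s3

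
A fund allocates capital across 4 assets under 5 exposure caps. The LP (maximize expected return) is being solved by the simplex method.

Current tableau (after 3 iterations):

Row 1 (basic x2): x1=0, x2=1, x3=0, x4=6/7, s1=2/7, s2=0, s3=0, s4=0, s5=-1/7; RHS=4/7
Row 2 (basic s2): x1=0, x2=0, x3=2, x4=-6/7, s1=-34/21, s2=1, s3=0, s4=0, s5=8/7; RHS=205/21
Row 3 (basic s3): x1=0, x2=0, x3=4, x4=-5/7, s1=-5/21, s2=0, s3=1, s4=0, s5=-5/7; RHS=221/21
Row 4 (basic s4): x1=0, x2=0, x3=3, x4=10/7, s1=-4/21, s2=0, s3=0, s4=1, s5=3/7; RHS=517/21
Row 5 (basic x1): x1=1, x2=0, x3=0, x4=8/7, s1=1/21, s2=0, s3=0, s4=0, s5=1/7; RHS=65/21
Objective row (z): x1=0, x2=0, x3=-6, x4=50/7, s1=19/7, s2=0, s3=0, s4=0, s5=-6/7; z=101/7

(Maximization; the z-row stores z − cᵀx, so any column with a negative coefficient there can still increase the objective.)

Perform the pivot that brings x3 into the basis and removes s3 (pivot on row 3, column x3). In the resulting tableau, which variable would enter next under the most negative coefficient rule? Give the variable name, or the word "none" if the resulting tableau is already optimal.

Pivot element 4. New z-row = old z-row − (-6)·(row 3/4).
Updated z-row coefficients: x1: 0, x2: 0, x3: 0, x4: 85/14, s1: 33/14, s2: 0, s3: 3/2, s4: 0, s5: -27/14.
The most negative is -27/14 in column s5, so s5 would enter next.

s5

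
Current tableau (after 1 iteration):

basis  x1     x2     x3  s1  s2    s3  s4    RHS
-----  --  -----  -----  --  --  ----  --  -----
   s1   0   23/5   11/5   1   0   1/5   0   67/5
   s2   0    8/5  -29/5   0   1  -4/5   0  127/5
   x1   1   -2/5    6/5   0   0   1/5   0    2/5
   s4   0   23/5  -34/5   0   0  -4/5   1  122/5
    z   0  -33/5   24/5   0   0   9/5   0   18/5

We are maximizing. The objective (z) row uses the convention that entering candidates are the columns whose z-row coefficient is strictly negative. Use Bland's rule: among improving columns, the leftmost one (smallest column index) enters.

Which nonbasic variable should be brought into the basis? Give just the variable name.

Objective-row coefficients: x1: 0, x2: -33/5, x3: 24/5, s1: 0, s2: 0, s3: 9/5, s4: 0.
Improving columns: x2. Bland's rule picks the smallest column index → x2.

x2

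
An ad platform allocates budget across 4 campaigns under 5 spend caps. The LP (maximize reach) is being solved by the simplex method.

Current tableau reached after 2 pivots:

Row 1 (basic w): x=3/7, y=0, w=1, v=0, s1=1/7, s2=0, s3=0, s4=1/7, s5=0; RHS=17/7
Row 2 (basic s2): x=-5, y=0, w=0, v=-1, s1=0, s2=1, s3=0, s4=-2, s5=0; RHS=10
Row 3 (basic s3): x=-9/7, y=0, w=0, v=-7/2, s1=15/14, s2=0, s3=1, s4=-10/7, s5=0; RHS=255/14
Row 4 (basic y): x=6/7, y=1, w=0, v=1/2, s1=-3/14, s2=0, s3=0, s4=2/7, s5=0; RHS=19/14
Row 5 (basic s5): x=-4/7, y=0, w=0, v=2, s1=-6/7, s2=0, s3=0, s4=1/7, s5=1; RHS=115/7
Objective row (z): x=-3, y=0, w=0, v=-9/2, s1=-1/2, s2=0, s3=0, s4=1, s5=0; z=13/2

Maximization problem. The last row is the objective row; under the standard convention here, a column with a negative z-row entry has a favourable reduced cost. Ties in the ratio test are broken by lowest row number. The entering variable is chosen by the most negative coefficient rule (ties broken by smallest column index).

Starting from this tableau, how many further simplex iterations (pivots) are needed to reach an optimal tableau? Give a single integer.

2

pivot: v in, y out → z = 131/7
pivot: s1 in, w out → z = 60
No improving column remains; optimal.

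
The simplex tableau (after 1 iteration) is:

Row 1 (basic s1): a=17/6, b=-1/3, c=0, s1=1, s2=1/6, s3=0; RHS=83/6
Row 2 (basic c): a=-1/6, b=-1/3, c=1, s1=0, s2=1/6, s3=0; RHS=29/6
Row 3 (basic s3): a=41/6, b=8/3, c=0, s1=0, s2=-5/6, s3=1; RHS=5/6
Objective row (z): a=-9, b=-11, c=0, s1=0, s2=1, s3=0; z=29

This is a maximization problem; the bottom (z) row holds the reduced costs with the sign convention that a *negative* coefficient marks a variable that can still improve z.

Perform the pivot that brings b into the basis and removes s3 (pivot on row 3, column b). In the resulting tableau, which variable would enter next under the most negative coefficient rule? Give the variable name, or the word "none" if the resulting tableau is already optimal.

Pivot element 8/3. New z-row = old z-row − (-11)·(row 3/(8/3)).
Updated z-row coefficients: a: 307/16, b: 0, c: 0, s1: 0, s2: -39/16, s3: 33/8.
The most negative is -39/16 in column s2, so s2 would enter next.

s2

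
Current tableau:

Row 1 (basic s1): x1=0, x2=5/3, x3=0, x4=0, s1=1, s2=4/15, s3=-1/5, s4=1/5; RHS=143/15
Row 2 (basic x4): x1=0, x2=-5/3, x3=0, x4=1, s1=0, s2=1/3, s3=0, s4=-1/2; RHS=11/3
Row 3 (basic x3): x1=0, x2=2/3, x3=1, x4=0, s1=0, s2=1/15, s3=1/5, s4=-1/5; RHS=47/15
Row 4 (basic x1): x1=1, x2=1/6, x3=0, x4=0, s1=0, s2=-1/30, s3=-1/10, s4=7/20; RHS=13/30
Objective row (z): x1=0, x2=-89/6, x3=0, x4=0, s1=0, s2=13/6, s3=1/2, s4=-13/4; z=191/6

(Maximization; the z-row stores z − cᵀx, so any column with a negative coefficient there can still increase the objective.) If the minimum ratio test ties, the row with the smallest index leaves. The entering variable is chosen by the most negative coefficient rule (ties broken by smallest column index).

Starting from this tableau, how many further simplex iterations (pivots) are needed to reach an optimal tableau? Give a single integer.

2

pivot: x2 in, x1 out → z = 352/5
pivot: s3 in, x3 out → z = 90
No improving column remains; optimal.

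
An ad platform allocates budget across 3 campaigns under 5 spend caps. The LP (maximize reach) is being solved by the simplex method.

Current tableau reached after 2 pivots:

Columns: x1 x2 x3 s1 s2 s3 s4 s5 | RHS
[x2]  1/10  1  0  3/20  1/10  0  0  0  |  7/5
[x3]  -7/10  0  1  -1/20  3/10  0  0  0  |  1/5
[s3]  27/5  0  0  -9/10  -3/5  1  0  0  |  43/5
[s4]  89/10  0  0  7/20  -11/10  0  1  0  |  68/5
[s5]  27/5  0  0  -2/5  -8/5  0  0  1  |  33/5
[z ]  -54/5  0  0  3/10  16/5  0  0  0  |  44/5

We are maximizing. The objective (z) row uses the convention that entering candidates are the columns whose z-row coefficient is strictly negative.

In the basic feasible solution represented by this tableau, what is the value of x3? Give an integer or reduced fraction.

1/5

x3 is basic (row 2); its value is the RHS of that row: 1/5.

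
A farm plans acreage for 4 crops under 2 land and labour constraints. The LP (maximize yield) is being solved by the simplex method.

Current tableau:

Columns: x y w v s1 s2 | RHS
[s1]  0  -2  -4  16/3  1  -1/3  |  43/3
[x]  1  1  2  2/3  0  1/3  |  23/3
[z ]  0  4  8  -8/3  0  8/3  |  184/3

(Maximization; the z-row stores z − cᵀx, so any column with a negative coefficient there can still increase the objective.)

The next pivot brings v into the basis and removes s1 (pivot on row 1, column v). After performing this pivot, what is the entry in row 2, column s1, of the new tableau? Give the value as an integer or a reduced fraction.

Pivot element is row 1, column v: 16/3.
Normalize row 1: new (row 1, s1) = 1/(16/3) = 3/16.
row 2 ← row 2 − (2/3)·(new row 1): 0 − (2/3)·(3/16) = -1/8.

-1/8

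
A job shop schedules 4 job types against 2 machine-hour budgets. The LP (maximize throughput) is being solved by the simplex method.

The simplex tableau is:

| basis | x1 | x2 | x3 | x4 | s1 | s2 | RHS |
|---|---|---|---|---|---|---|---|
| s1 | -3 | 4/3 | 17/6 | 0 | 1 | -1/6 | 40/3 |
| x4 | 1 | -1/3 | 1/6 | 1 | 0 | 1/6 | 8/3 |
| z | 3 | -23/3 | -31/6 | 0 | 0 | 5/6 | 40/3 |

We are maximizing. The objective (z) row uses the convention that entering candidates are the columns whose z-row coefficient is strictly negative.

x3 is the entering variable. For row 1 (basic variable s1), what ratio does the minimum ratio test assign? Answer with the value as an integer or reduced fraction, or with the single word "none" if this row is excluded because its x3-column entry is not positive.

80/17

Ratio = RHS / (x3 entry) = (40/3) / (17/6) = 80/17.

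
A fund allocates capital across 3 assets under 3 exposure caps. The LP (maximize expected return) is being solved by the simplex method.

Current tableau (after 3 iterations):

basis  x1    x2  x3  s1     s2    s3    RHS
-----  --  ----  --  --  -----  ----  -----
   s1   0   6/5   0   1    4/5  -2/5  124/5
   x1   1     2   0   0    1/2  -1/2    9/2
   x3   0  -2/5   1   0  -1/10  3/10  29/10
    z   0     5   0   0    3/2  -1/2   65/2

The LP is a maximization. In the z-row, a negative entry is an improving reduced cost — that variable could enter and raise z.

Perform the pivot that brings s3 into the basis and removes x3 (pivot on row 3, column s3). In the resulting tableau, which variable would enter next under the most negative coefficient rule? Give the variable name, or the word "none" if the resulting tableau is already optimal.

none

Pivot element 3/10. New z-row = old z-row − (-1/2)·(row 3/(3/10)).
Updated z-row coefficients: x1: 0, x2: 13/3, x3: 5/3, s1: 0, s2: 4/3, s3: 0.
No coefficient is strictly negative; the tableau after this pivot is optimal.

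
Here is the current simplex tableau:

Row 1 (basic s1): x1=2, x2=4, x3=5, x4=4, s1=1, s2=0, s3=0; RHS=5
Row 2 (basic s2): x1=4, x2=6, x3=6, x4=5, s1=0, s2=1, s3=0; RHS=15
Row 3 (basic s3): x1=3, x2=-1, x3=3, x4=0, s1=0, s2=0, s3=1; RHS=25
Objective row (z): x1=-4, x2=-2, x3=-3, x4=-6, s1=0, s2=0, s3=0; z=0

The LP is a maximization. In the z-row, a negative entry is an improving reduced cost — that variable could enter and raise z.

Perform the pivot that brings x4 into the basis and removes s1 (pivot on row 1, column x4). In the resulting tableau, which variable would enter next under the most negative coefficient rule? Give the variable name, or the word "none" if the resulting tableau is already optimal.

x1

Pivot element 4. New z-row = old z-row − (-6)·(row 1/4).
Updated z-row coefficients: x1: -1, x2: 4, x3: 9/2, x4: 0, s1: 3/2, s2: 0, s3: 0.
The most negative is -1 in column x1, so x1 would enter next.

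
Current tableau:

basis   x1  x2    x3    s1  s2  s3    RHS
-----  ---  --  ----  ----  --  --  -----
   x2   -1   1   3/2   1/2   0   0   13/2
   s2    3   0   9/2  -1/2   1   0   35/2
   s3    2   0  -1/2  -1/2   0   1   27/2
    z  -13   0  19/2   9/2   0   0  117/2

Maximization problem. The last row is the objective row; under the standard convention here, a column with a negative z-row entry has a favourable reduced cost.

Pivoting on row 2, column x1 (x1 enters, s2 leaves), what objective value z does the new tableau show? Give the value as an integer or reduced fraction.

403/3

Minimum ratio for x1: (35/2)/3 = 35/6.
z changes by −(z-row coeff of x1)·ratio = −(-13)·(35/6) = 455/6.
New z = 117/2 + (455/6) = 403/3.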